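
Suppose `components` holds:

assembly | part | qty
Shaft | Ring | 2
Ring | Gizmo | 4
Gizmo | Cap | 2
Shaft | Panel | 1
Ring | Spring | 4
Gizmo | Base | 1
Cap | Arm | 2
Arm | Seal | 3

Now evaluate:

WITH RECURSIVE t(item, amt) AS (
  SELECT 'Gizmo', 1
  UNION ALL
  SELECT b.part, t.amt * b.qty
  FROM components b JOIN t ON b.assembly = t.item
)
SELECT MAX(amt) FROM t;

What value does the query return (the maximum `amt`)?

Base: (Gizmo, amt=1).
Iteration 1: components of {Gizmo} -> Base = 1*1 = 1, Cap = 1*2 = 2.
Iteration 2: components of {Base,Cap} -> Arm = 2*2 = 4.
Iteration 3: components of {Arm} -> Seal = 4*3 = 12.
Iteration 4: no further components; recursion stops.
amt values: 1, 2, 1, 4, 12; the maximum is 12.

12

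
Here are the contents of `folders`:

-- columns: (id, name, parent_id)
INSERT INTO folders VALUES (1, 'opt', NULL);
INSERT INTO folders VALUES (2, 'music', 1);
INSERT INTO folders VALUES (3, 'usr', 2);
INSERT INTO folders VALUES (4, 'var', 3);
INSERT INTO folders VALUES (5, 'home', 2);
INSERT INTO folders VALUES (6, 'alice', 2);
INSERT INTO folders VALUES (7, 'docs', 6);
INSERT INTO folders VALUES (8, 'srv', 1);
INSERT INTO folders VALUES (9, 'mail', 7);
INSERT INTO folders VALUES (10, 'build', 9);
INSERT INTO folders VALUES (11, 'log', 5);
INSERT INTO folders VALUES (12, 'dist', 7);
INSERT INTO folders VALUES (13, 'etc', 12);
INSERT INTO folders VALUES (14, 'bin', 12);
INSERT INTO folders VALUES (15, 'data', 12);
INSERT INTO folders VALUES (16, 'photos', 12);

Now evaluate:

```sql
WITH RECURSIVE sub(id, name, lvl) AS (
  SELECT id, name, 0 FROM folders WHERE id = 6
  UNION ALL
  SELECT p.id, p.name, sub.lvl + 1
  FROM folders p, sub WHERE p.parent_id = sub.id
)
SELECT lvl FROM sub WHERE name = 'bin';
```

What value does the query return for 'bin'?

3

Base: id=6 (alice) at lvl 0.
Iteration 1: rows with parent_id in {6} -> docs (id 7, lvl 1).
Iteration 2: rows with parent_id in {7} -> mail (id 9, lvl 2), dist (id 12, lvl 2).
Iteration 3: rows with parent_id in {9,12} -> build (id 10, lvl 3), etc (id 13, lvl 3), bin (id 14, lvl 3), data (id 15, lvl 3), photos (id 16, lvl 3).
Iteration 4: no rows with parent_id in {10,13,14,15,16}; recursion stops.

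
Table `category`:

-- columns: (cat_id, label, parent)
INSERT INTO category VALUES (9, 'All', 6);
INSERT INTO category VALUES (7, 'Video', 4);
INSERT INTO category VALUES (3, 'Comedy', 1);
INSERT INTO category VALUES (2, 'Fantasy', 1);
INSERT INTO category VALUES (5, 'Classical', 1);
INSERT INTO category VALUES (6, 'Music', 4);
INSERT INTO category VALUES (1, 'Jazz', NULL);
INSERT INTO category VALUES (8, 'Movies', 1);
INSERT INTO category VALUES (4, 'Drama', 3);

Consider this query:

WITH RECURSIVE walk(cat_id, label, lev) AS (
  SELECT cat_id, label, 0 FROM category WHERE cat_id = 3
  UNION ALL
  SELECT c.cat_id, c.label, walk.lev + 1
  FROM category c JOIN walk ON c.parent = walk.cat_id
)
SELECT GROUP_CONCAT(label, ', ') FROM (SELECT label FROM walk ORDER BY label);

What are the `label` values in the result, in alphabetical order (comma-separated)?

All, Comedy, Drama, Music, Video

Base: cat_id=3 (Comedy) at lev 0.
Iteration 1: rows with parent in {3} -> Drama (id 4, lev 1).
Iteration 2: rows with parent in {4} -> Music (id 6, lev 2), Video (id 7, lev 2).
Iteration 3: rows with parent in {6,7} -> All (id 9, lev 3).
Iteration 4: no rows with parent in {9}; recursion stops.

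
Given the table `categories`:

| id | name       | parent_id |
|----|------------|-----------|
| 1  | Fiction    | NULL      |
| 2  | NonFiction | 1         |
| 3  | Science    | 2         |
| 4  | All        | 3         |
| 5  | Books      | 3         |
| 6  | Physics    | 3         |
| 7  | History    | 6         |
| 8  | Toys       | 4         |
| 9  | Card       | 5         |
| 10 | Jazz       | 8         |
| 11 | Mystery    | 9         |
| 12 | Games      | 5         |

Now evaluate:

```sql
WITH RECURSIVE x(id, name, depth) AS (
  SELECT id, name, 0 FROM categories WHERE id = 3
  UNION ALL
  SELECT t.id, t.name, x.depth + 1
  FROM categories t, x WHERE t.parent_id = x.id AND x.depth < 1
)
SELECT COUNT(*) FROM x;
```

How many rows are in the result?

Base: id=3 (Science) at depth 0.
Iteration 1: rows with parent_id in {3} -> All (id 4, depth 1), Books (id 5, depth 1), Physics (id 6, depth 1).
Iteration 2: depth < 1 fails for all current rows; recursion stops.
Total rows emitted: 4.

4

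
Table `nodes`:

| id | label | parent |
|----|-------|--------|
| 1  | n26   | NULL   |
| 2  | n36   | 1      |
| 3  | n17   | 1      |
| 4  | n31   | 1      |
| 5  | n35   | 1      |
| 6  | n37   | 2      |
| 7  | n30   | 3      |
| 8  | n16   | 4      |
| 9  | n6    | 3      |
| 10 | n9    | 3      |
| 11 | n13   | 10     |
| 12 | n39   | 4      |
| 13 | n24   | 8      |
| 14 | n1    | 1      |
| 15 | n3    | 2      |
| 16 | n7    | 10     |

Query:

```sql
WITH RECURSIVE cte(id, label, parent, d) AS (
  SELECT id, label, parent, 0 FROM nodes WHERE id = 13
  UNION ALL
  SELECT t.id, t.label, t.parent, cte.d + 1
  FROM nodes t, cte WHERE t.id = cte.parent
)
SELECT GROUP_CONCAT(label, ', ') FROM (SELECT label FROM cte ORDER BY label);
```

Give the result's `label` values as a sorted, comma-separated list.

Base: id=13 (n24), parent=8, d 0.
Iteration 1: join on id=8 -> n16 (id 8, parent=4, d 1).
Iteration 2: join on id=4 -> n31 (id 4, parent=1, d 2).
Iteration 3: join on id=1 -> n26 (id 1, parent=NULL, d 3).
Iteration 4: parent is NULL; no match; recursion stops.

n16, n24, n26, n31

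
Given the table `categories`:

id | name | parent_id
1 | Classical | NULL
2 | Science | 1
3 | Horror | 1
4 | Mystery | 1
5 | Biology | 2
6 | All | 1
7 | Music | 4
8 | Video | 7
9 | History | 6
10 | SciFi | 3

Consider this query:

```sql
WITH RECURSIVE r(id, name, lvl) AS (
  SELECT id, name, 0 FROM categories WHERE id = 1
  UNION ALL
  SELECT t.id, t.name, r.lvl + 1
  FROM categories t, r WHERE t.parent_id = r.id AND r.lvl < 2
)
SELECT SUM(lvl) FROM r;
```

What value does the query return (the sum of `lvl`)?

Base: id=1 (Classical) at lvl 0.
Iteration 1: rows with parent_id in {1} -> Science (id 2, lvl 1), Horror (id 3, lvl 1), Mystery (id 4, lvl 1), All (id 6, lvl 1).
Iteration 2: rows with parent_id in {2,3,4,6} -> Biology (id 5, lvl 2), Music (id 7, lvl 2), History (id 9, lvl 2), SciFi (id 10, lvl 2).
Iteration 3: lvl < 2 fails for all current rows; recursion stops.
SUM(lvl) = 0 + 1 + 1 + 1 + 1 + 2 + 2 + 2 + 2 = 12.

12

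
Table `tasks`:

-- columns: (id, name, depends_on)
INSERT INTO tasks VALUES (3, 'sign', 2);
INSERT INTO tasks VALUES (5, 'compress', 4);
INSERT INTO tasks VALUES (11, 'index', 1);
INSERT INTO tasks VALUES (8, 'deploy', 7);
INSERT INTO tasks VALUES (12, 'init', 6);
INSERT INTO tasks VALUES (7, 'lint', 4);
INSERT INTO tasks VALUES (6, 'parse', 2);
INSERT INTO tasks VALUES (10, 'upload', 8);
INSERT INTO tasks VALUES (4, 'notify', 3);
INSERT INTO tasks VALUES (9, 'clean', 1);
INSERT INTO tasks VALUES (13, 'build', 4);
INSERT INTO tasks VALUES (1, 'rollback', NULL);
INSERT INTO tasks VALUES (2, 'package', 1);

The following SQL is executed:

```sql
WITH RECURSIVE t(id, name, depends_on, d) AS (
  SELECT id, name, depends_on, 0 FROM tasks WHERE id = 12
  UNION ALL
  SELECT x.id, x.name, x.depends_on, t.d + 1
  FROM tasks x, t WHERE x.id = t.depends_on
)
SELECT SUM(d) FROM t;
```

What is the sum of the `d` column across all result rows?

Base: id=12 (init), depends_on=6, d 0.
Iteration 1: join on id=6 -> parse (id 6, depends_on=2, d 1).
Iteration 2: join on id=2 -> package (id 2, depends_on=1, d 2).
Iteration 3: join on id=1 -> rollback (id 1, depends_on=NULL, d 3).
Iteration 4: depends_on is NULL; no match; recursion stops.
SUM(d) = 0 + 1 + 2 + 3 = 6.

6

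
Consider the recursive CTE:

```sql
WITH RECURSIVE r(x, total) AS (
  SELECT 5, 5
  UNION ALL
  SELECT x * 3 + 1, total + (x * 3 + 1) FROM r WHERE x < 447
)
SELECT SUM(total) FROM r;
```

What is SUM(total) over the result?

2976

Base: x=5, total=5.
Iteration 1: 5 < 447 holds -> x = 5 * 3 + 1 = 16, total = 5 + 16 = 21.
Iteration 2: 16 < 447 holds -> x = 16 * 3 + 1 = 49, total = 21 + 49 = 70.
Iteration 3: 49 < 447 holds -> x = 49 * 3 + 1 = 148, total = 70 + 148 = 218.
Iteration 4: 148 < 447 holds -> x = 148 * 3 + 1 = 445, total = 218 + 445 = 663.
Iteration 5: 445 < 447 holds -> x = 445 * 3 + 1 = 1336, total = 663 + 1336 = 1999.
Iteration 6: 1336 < 447 fails; recursion stops.
SUM(total) = 5 + 21 + 70 + 218 + 663 + 1999 = 2976.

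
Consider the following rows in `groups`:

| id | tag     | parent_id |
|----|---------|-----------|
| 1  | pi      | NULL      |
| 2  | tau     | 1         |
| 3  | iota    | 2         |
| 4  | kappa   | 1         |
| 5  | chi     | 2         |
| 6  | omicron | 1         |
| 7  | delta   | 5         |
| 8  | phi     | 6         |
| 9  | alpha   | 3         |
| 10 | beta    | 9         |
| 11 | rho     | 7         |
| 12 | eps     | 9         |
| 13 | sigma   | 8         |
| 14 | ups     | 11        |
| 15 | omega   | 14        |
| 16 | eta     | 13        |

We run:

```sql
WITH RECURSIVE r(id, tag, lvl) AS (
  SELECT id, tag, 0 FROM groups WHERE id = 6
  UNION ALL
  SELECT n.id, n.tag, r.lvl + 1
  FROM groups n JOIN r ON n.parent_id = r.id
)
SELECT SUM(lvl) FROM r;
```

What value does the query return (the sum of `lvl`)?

Base: id=6 (omicron) at lvl 0.
Iteration 1: rows with parent_id in {6} -> phi (id 8, lvl 1).
Iteration 2: rows with parent_id in {8} -> sigma (id 13, lvl 2).
Iteration 3: rows with parent_id in {13} -> eta (id 16, lvl 3).
Iteration 4: no rows with parent_id in {16}; recursion stops.
SUM(lvl) = 0 + 1 + 2 + 3 = 6.

6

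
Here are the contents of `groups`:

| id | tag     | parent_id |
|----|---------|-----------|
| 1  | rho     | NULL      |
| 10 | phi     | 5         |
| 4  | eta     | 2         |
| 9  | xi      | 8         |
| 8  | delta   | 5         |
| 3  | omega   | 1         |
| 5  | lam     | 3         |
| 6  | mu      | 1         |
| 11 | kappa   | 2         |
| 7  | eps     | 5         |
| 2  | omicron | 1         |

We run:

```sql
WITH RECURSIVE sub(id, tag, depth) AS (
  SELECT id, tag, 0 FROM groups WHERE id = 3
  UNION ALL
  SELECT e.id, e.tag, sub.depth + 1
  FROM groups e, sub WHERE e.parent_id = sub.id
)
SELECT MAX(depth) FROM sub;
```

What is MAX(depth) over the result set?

Base: id=3 (omega) at depth 0.
Iteration 1: rows with parent_id in {3} -> lam (id 5, depth 1).
Iteration 2: rows with parent_id in {5} -> eps (id 7, depth 2), delta (id 8, depth 2), phi (id 10, depth 2).
Iteration 3: rows with parent_id in {7,8,10} -> xi (id 9, depth 3).
Iteration 4: no rows with parent_id in {9}; recursion stops.
depth values: 0, 1, 2, 2, 2, 3; the maximum is 3.

3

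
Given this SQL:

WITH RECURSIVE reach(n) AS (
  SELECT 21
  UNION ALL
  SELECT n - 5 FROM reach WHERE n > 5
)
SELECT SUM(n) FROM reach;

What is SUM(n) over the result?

Base: n=21.
Iteration 1: 21 > 5 holds -> n = 21 - 5 = 16.
Iteration 2: 16 > 5 holds -> n = 16 - 5 = 11.
Iteration 3: 11 > 5 holds -> n = 11 - 5 = 6.
Iteration 4: 6 > 5 holds -> n = 6 - 5 = 1.
Iteration 5: 1 > 5 fails; recursion stops.
SUM(n) = 21 + 16 + 11 + 6 + 1 = 55.

55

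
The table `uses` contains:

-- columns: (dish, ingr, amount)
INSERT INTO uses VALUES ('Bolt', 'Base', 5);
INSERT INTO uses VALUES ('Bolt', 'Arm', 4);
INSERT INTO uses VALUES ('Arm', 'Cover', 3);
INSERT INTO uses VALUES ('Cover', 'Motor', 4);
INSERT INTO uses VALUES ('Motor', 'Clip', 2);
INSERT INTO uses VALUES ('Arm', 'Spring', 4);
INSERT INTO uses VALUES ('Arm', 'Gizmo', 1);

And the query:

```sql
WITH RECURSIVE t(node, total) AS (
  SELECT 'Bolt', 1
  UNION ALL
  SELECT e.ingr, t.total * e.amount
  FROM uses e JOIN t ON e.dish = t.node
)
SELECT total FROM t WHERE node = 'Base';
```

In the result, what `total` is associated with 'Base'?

5

Base: (Bolt, total=1).
Iteration 1: components of {Bolt} -> Arm = 1*4 = 4, Base = 1*5 = 5.
Iteration 2: components of {Arm,Base} -> Cover = 4*3 = 12, Gizmo = 4*1 = 4, Spring = 4*4 = 16.
Iteration 3: components of {Cover,Gizmo,Spring} -> Motor = 12*4 = 48.
Iteration 4: components of {Motor} -> Clip = 48*2 = 96.
Iteration 5: no further components; recursion stops.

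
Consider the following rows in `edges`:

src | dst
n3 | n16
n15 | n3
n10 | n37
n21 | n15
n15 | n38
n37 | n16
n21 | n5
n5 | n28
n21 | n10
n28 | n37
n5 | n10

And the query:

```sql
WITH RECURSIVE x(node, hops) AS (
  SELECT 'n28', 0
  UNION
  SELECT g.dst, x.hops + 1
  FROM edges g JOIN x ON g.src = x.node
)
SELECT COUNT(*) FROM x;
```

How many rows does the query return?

3

Base: (n28, hops=0).
Iteration 1: edges from {n28} -> (n37, hops=1).
Iteration 2: edges from {n37} -> (n16, hops=2).
Iteration 3: no outgoing edges from {n16}; recursion stops.
Total rows emitted: 3.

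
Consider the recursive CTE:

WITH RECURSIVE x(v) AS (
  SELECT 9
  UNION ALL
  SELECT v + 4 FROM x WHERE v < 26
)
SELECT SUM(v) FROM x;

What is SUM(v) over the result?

Base: v=9.
Iteration 1: 9 < 26 holds -> v = 9 + 4 = 13.
Iteration 2: 13 < 26 holds -> v = 13 + 4 = 17.
Iteration 3: 17 < 26 holds -> v = 17 + 4 = 21.
Iteration 4: 21 < 26 holds -> v = 21 + 4 = 25.
Iteration 5: 25 < 26 holds -> v = 25 + 4 = 29.
Iteration 6: 29 < 26 fails; recursion stops.
SUM(v) = 9 + 13 + 17 + 21 + 25 + 29 = 114.

114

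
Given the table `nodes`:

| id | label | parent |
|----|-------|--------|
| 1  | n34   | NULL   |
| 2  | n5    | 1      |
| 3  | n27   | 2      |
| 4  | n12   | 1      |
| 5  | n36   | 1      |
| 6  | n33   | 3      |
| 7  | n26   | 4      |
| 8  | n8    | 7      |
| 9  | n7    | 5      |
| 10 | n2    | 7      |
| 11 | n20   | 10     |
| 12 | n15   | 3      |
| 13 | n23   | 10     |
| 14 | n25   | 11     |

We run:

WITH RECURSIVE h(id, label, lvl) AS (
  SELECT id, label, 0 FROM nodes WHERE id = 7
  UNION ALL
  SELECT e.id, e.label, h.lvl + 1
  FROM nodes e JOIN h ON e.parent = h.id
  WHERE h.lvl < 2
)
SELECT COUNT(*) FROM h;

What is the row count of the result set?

Base: id=7 (n26) at lvl 0.
Iteration 1: rows with parent in {7} -> n8 (id 8, lvl 1), n2 (id 10, lvl 1).
Iteration 2: rows with parent in {8,10} -> n20 (id 11, lvl 2), n23 (id 13, lvl 2).
Iteration 3: lvl < 2 fails for all current rows; recursion stops.
Total rows emitted: 5.

5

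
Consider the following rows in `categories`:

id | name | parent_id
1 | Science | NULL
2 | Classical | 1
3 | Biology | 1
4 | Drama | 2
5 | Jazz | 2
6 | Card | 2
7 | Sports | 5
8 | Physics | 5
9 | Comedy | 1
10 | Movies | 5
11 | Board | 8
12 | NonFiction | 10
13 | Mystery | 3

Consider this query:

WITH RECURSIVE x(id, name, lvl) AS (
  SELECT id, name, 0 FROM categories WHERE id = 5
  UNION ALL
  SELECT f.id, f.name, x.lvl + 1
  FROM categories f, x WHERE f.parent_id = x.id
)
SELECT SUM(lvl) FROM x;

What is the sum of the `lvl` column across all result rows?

7

Base: id=5 (Jazz) at lvl 0.
Iteration 1: rows with parent_id in {5} -> Sports (id 7, lvl 1), Physics (id 8, lvl 1), Movies (id 10, lvl 1).
Iteration 2: rows with parent_id in {7,8,10} -> Board (id 11, lvl 2), NonFiction (id 12, lvl 2).
Iteration 3: no rows with parent_id in {11,12}; recursion stops.
SUM(lvl) = 0 + 1 + 1 + 1 + 2 + 2 = 7.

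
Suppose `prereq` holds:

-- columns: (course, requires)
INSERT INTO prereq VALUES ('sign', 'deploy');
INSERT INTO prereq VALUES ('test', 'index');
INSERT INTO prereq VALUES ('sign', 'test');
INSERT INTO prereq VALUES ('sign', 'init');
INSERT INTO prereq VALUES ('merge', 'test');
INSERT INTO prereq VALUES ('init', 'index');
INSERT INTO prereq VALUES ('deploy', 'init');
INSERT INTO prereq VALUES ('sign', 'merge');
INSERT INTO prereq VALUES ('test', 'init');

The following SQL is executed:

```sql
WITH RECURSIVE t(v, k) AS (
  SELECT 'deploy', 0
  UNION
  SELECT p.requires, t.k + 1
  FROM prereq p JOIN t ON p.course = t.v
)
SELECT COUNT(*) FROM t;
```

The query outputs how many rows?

Base: (deploy, k=0).
Iteration 1: edges from {deploy} -> (init, k=1).
Iteration 2: edges from {init} -> (index, k=2).
Iteration 3: no outgoing edges from {index}; recursion stops.
Total rows emitted: 3.

3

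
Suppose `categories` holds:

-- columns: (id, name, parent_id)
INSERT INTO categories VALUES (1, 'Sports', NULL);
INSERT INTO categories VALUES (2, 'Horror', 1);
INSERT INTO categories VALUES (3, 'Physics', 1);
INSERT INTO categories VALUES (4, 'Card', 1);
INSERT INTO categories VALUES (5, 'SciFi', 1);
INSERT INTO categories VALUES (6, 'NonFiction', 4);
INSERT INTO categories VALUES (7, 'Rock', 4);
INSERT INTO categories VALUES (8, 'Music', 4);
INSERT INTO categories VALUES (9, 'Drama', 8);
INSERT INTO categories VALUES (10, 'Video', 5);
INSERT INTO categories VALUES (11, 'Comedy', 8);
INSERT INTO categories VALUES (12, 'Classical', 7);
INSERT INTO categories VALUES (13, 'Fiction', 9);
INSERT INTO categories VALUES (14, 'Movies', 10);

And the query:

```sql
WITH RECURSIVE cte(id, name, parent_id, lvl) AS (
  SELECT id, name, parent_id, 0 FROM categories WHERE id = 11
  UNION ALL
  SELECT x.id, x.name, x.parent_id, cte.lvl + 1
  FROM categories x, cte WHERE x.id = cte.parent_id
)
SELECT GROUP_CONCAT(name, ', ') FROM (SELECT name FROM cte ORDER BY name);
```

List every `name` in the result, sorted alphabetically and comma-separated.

Card, Comedy, Music, Sports

Base: id=11 (Comedy), parent_id=8, lvl 0.
Iteration 1: join on id=8 -> Music (id 8, parent_id=4, lvl 1).
Iteration 2: join on id=4 -> Card (id 4, parent_id=1, lvl 2).
Iteration 3: join on id=1 -> Sports (id 1, parent_id=NULL, lvl 3).
Iteration 4: parent_id is NULL; no match; recursion stops.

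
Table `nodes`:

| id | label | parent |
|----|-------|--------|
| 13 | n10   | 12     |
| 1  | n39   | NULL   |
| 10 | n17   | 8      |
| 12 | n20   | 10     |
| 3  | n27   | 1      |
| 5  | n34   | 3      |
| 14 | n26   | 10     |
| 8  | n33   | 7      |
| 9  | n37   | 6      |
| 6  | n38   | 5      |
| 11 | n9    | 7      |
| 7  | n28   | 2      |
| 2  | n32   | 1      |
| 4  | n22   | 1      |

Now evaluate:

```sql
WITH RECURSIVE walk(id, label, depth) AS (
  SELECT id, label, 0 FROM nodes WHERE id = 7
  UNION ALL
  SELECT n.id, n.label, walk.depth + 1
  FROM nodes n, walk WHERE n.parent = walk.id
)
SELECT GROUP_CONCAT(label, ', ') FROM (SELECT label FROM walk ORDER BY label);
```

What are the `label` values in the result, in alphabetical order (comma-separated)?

Base: id=7 (n28) at depth 0.
Iteration 1: rows with parent in {7} -> n33 (id 8, depth 1), n9 (id 11, depth 1).
Iteration 2: rows with parent in {8,11} -> n17 (id 10, depth 2).
Iteration 3: rows with parent in {10} -> n20 (id 12, depth 3), n26 (id 14, depth 3).
Iteration 4: rows with parent in {12,14} -> n10 (id 13, depth 4).
Iteration 5: no rows with parent in {13}; recursion stops.

n10, n17, n20, n26, n28, n33, n9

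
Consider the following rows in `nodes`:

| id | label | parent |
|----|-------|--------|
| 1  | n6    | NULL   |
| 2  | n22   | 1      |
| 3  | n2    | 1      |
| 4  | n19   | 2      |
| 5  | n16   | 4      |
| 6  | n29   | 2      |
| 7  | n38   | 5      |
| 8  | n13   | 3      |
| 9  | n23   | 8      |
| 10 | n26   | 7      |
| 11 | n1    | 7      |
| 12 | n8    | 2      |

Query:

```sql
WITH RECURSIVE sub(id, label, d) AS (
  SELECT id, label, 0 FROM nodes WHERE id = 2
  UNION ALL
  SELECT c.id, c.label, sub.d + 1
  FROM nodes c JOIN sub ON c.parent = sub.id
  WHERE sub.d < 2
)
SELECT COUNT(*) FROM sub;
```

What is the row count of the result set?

5

Base: id=2 (n22) at d 0.
Iteration 1: rows with parent in {2} -> n19 (id 4, d 1), n29 (id 6, d 1), n8 (id 12, d 1).
Iteration 2: rows with parent in {4,6,12} -> n16 (id 5, d 2).
Iteration 3: d < 2 fails for all current rows; recursion stops.
Total rows emitted: 5.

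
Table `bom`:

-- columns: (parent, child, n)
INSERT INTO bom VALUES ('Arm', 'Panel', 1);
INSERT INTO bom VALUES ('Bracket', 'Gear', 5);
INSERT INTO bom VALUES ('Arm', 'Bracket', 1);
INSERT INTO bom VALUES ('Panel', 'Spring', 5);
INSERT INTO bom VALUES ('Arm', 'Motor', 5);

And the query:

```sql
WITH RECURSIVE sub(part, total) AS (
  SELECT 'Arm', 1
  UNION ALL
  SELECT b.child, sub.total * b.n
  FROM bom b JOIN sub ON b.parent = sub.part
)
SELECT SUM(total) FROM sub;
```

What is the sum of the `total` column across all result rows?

18

Base: (Arm, total=1).
Iteration 1: components of {Arm} -> Bracket = 1*1 = 1, Motor = 1*5 = 5, Panel = 1*1 = 1.
Iteration 2: components of {Bracket,Motor,Panel} -> Gear = 1*5 = 5, Spring = 1*5 = 5.
Iteration 3: no further components; recursion stops.
SUM(total) = 1 + 1 + 5 + 1 + 5 + 5 = 18.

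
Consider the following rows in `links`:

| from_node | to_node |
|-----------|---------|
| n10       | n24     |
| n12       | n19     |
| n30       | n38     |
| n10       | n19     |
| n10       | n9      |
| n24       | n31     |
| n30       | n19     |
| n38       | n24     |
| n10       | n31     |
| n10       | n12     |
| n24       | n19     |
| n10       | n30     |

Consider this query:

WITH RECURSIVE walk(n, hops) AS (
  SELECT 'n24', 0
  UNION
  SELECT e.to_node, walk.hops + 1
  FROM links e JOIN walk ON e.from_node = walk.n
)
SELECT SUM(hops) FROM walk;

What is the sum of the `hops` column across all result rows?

Base: (n24, hops=0).
Iteration 1: edges from {n24} -> (n19, hops=1), (n31, hops=1).
Iteration 2: no outgoing edges from {n19,n31}; recursion stops.
SUM(hops) = 0 + 1 + 1 = 2.

2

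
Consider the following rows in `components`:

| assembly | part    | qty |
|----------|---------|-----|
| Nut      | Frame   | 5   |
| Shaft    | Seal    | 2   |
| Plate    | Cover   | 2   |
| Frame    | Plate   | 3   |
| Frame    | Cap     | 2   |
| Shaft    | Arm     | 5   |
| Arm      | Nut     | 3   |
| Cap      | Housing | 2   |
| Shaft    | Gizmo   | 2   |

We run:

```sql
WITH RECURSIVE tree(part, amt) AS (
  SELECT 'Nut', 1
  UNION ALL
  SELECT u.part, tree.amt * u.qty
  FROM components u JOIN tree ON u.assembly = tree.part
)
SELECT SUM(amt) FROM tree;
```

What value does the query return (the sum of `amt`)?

Base: (Nut, amt=1).
Iteration 1: components of {Nut} -> Frame = 1*5 = 5.
Iteration 2: components of {Frame} -> Cap = 5*2 = 10, Plate = 5*3 = 15.
Iteration 3: components of {Cap,Plate} -> Cover = 15*2 = 30, Housing = 10*2 = 20.
Iteration 4: no further components; recursion stops.
SUM(amt) = 1 + 5 + 10 + 15 + 20 + 30 = 81.

81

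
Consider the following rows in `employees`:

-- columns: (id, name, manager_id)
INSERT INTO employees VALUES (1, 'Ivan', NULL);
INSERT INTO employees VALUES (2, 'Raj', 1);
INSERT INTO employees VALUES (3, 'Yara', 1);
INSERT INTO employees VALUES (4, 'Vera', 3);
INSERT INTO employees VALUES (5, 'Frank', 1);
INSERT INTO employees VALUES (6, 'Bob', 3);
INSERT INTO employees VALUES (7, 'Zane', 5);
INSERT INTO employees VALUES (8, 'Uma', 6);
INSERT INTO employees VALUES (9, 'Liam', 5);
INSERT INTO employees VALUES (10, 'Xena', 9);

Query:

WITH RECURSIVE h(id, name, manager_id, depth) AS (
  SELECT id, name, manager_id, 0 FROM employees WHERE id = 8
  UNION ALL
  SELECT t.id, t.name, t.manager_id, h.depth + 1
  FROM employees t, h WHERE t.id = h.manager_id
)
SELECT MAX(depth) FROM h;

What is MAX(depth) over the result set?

Base: id=8 (Uma), manager_id=6, depth 0.
Iteration 1: join on id=6 -> Bob (id 6, manager_id=3, depth 1).
Iteration 2: join on id=3 -> Yara (id 3, manager_id=1, depth 2).
Iteration 3: join on id=1 -> Ivan (id 1, manager_id=NULL, depth 3).
Iteration 4: manager_id is NULL; no match; recursion stops.
depth values: 0, 1, 2, 3; the maximum is 3.

3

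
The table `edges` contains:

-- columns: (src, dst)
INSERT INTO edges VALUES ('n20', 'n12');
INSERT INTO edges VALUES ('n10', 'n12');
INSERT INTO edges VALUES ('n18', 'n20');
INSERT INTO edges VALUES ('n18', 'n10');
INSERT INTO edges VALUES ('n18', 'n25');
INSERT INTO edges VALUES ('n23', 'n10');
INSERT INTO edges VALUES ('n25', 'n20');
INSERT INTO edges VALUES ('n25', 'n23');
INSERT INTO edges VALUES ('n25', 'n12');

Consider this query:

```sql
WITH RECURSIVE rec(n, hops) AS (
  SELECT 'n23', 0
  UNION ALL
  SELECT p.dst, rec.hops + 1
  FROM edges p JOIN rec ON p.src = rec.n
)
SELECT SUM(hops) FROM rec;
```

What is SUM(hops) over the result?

3

Base: (n23, hops=0).
Iteration 1: edges from {n23} -> (n10, hops=1).
Iteration 2: edges from {n10} -> (n12, hops=2).
Iteration 3: no outgoing edges from {n12}; recursion stops.
SUM(hops) = 0 + 1 + 2 = 3.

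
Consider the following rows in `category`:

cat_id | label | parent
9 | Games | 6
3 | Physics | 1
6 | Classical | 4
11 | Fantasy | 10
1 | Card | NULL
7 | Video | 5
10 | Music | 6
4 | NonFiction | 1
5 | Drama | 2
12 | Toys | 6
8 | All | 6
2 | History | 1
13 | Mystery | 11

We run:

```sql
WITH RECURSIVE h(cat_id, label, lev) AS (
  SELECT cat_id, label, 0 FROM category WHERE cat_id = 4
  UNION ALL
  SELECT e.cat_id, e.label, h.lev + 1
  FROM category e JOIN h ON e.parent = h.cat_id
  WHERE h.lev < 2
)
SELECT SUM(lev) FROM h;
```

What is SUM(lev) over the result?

9

Base: cat_id=4 (NonFiction) at lev 0.
Iteration 1: rows with parent in {4} -> Classical (id 6, lev 1).
Iteration 2: rows with parent in {6} -> All (id 8, lev 2), Games (id 9, lev 2), Music (id 10, lev 2), Toys (id 12, lev 2).
Iteration 3: lev < 2 fails for all current rows; recursion stops.
SUM(lev) = 0 + 1 + 2 + 2 + 2 + 2 = 9.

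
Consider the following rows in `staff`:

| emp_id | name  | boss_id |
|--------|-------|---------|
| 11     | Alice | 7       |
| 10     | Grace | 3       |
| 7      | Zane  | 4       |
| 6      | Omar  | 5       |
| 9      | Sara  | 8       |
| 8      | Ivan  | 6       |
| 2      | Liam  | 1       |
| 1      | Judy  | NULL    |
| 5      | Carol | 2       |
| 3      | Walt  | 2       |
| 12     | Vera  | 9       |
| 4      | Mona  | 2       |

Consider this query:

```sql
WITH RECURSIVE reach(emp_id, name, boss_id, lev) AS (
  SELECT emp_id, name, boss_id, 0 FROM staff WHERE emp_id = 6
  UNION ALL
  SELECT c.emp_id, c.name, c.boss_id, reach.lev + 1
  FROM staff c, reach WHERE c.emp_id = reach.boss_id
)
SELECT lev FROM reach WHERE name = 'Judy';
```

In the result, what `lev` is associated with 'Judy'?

3

Base: emp_id=6 (Omar), boss_id=5, lev 0.
Iteration 1: join on emp_id=5 -> Carol (id 5, boss_id=2, lev 1).
Iteration 2: join on emp_id=2 -> Liam (id 2, boss_id=1, lev 2).
Iteration 3: join on emp_id=1 -> Judy (id 1, boss_id=NULL, lev 3).
Iteration 4: boss_id is NULL; no match; recursion stops.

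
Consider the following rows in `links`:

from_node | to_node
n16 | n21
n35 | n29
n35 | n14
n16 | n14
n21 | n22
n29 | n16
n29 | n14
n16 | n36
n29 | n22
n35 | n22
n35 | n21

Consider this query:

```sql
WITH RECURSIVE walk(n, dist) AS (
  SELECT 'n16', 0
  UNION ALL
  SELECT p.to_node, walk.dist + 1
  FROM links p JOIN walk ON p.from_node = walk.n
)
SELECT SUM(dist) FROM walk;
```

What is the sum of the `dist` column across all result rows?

Base: (n16, dist=0).
Iteration 1: edges from {n16} -> (n14, dist=1), (n21, dist=1), (n36, dist=1).
Iteration 2: edges from {n14,n21,n36} -> (n22, dist=2).
Iteration 3: no outgoing edges from {n22}; recursion stops.
SUM(dist) = 0 + 1 + 1 + 1 + 2 = 5.

5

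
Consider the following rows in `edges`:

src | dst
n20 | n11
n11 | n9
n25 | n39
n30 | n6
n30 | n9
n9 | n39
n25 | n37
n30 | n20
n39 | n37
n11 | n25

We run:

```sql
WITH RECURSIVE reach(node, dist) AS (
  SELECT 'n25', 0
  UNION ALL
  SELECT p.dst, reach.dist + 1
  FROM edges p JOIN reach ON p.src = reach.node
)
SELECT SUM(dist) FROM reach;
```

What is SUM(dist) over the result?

4

Base: (n25, dist=0).
Iteration 1: edges from {n25} -> (n37, dist=1), (n39, dist=1).
Iteration 2: edges from {n37,n39} -> (n37, dist=2).
Iteration 3: no outgoing edges from {n37}; recursion stops.
SUM(dist) = 0 + 1 + 1 + 2 = 4.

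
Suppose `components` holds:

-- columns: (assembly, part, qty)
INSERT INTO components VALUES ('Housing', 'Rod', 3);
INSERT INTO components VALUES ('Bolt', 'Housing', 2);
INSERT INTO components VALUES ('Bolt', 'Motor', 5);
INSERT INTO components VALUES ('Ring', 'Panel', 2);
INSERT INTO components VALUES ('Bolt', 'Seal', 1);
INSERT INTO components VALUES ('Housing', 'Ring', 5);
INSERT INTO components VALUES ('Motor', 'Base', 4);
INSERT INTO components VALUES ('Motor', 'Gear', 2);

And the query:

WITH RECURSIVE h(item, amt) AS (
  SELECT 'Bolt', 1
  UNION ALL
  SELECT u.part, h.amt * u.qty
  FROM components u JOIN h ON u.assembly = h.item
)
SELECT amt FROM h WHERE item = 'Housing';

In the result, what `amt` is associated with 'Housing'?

2

Base: (Bolt, amt=1).
Iteration 1: components of {Bolt} -> Housing = 1*2 = 2, Motor = 1*5 = 5, Seal = 1*1 = 1.
Iteration 2: components of {Housing,Motor,Seal} -> Base = 5*4 = 20, Gear = 5*2 = 10, Ring = 2*5 = 10, Rod = 2*3 = 6.
Iteration 3: components of {Base,Gear,Ring,Rod} -> Panel = 10*2 = 20.
Iteration 4: no further components; recursion stops.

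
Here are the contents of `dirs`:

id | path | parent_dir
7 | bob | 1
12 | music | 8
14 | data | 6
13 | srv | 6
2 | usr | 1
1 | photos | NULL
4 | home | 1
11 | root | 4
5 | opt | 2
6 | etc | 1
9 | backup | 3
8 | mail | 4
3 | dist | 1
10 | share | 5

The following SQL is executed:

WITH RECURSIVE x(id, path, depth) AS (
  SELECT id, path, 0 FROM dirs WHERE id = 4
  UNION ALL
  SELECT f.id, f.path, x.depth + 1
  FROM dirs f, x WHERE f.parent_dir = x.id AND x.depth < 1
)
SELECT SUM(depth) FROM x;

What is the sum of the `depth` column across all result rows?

2

Base: id=4 (home) at depth 0.
Iteration 1: rows with parent_dir in {4} -> mail (id 8, depth 1), root (id 11, depth 1).
Iteration 2: depth < 1 fails for all current rows; recursion stops.
SUM(depth) = 0 + 1 + 1 = 2.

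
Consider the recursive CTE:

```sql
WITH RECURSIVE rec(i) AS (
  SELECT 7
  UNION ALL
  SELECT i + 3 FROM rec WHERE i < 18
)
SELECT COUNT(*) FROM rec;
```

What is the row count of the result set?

5

Base: i=7.
Iteration 1: 7 < 18 holds -> i = 7 + 3 = 10.
Iteration 2: 10 < 18 holds -> i = 10 + 3 = 13.
Iteration 3: 13 < 18 holds -> i = 13 + 3 = 16.
Iteration 4: 16 < 18 holds -> i = 16 + 3 = 19.
Iteration 5: 19 < 18 fails; recursion stops.
Total rows emitted: 5.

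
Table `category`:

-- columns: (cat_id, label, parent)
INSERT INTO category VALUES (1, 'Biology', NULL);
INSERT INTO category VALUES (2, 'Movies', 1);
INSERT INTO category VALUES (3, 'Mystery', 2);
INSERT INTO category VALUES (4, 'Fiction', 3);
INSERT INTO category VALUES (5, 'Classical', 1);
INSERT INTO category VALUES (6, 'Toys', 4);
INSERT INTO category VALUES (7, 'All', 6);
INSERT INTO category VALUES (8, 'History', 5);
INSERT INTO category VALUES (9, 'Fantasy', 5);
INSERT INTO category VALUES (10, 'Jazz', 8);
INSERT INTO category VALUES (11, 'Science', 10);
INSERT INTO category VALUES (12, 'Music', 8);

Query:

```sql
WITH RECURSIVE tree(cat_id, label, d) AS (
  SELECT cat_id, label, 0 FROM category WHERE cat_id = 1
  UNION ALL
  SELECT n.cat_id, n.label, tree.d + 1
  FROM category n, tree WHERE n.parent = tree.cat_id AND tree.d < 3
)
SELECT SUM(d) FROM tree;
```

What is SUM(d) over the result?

17

Base: cat_id=1 (Biology) at d 0.
Iteration 1: rows with parent in {1} -> Movies (id 2, d 1), Classical (id 5, d 1).
Iteration 2: rows with parent in {2,5} -> Mystery (id 3, d 2), History (id 8, d 2), Fantasy (id 9, d 2).
Iteration 3: rows with parent in {3,8,9} -> Fiction (id 4, d 3), Jazz (id 10, d 3), Music (id 12, d 3).
Iteration 4: d < 3 fails for all current rows; recursion stops.
SUM(d) = 0 + 1 + 1 + 2 + 2 + 2 + 3 + 3 + 3 = 17.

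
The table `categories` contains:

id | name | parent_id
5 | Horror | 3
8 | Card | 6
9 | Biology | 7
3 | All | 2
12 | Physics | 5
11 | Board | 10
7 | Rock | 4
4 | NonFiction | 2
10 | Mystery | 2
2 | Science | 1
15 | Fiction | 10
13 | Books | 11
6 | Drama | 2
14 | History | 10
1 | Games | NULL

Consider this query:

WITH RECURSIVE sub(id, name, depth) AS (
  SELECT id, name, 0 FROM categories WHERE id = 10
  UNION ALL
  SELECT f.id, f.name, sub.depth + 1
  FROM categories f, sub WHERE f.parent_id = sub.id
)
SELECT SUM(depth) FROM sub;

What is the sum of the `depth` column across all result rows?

Base: id=10 (Mystery) at depth 0.
Iteration 1: rows with parent_id in {10} -> Board (id 11, depth 1), History (id 14, depth 1), Fiction (id 15, depth 1).
Iteration 2: rows with parent_id in {11,14,15} -> Books (id 13, depth 2).
Iteration 3: no rows with parent_id in {13}; recursion stops.
SUM(depth) = 0 + 1 + 1 + 1 + 2 = 5.

5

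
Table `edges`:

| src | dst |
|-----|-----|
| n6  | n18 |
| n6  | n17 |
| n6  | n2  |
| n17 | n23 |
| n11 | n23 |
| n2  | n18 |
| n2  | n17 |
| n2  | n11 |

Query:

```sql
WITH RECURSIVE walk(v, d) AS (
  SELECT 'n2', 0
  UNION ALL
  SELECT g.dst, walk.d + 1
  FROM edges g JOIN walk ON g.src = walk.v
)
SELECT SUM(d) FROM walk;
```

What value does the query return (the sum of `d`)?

Base: (n2, d=0).
Iteration 1: edges from {n2} -> (n11, d=1), (n17, d=1), (n18, d=1).
Iteration 2: edges from {n11,n17,n18} -> (n23, d=2) x2. [UNION ALL keeps all 2 new rows, including repeats]
Iteration 3: no outgoing edges from {n23}; recursion stops.
SUM(d) = 0 + 1 + 1 + 1 + 2 + 2 = 7.

7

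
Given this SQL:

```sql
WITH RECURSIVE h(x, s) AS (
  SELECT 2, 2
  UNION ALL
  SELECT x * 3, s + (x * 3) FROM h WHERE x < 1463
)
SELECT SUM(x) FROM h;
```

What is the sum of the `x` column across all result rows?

6560

Base: x=2, s=2.
Iteration 1: 2 < 1463 holds -> x = 2 * 3 = 6, s = 2 + 6 = 8.
Iteration 2: 6 < 1463 holds -> x = 6 * 3 = 18, s = 8 + 18 = 26.
Iteration 3: 18 < 1463 holds -> x = 18 * 3 = 54, s = 26 + 54 = 80.
Iteration 4: 54 < 1463 holds -> x = 54 * 3 = 162, s = 80 + 162 = 242.
Iteration 5: 162 < 1463 holds -> x = 162 * 3 = 486, s = 242 + 486 = 728.
Iteration 6: 486 < 1463 holds -> x = 486 * 3 = 1458, s = 728 + 1458 = 2186.
Iteration 7: 1458 < 1463 holds -> x = 1458 * 3 = 4374, s = 2186 + 4374 = 6560.
Iteration 8: 4374 < 1463 fails; recursion stops.
SUM(x) = 2 + 6 + 18 + 54 + 162 + 486 + 1458 + 4374 = 6560.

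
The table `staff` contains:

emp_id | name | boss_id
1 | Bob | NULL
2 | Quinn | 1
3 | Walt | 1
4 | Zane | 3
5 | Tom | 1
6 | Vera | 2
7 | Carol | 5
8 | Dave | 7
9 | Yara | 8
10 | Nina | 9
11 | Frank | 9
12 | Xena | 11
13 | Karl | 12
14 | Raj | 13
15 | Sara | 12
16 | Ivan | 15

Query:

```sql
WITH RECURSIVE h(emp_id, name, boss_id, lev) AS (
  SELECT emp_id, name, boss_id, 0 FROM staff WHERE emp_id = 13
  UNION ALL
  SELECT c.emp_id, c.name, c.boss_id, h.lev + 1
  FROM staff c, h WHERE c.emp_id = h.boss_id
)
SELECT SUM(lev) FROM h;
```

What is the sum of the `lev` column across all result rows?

Base: emp_id=13 (Karl), boss_id=12, lev 0.
Iteration 1: join on emp_id=12 -> Xena (id 12, boss_id=11, lev 1).
Iteration 2: join on emp_id=11 -> Frank (id 11, boss_id=9, lev 2).
Iteration 3: join on emp_id=9 -> Yara (id 9, boss_id=8, lev 3).
Iteration 4: join on emp_id=8 -> Dave (id 8, boss_id=7, lev 4).
Iteration 5: join on emp_id=7 -> Carol (id 7, boss_id=5, lev 5).
Iteration 6: join on emp_id=5 -> Tom (id 5, boss_id=1, lev 6).
Iteration 7: join on emp_id=1 -> Bob (id 1, boss_id=NULL, lev 7).
Iteration 8: boss_id is NULL; no match; recursion stops.
SUM(lev) = 0 + 1 + 2 + 3 + 4 + 5 + 6 + 7 = 28.

28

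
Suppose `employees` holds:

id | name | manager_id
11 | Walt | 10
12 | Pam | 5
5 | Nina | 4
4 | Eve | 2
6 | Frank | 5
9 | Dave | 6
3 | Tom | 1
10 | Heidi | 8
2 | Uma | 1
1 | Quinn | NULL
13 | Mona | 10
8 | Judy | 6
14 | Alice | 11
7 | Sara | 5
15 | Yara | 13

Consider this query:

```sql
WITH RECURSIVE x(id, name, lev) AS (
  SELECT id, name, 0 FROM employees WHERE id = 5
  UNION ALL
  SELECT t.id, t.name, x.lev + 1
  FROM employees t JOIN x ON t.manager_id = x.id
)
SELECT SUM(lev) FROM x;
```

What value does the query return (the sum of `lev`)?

28

Base: id=5 (Nina) at lev 0.
Iteration 1: rows with manager_id in {5} -> Frank (id 6, lev 1), Sara (id 7, lev 1), Pam (id 12, lev 1).
Iteration 2: rows with manager_id in {6,7,12} -> Judy (id 8, lev 2), Dave (id 9, lev 2).
Iteration 3: rows with manager_id in {8,9} -> Heidi (id 10, lev 3).
Iteration 4: rows with manager_id in {10} -> Walt (id 11, lev 4), Mona (id 13, lev 4).
Iteration 5: rows with manager_id in {11,13} -> Alice (id 14, lev 5), Yara (id 15, lev 5).
Iteration 6: no rows with manager_id in {14,15}; recursion stops.
SUM(lev) = 0 + 1 + 1 + 1 + 2 + 2 + 3 + 4 + 4 + 5 + 5 = 28.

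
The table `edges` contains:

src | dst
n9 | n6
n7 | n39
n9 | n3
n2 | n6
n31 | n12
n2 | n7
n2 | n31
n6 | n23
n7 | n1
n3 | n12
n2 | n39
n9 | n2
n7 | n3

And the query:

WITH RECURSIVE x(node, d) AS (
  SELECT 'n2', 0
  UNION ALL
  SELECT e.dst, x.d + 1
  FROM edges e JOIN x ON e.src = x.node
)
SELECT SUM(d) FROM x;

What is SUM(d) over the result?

17

Base: (n2, d=0).
Iteration 1: edges from {n2} -> (n31, d=1), (n39, d=1), (n6, d=1), (n7, d=1).
Iteration 2: edges from {n31,n39,n6,n7} -> (n1, d=2), (n12, d=2), (n23, d=2), (n3, d=2), (n39, d=2).
Iteration 3: edges from {n1,n12,n23,n3,n39} -> (n12, d=3).
Iteration 4: no outgoing edges from {n12}; recursion stops.
SUM(d) = 0 + 1 + 1 + 1 + 1 + 2 + 2 + 2 + 2 + 2 + 3 = 17.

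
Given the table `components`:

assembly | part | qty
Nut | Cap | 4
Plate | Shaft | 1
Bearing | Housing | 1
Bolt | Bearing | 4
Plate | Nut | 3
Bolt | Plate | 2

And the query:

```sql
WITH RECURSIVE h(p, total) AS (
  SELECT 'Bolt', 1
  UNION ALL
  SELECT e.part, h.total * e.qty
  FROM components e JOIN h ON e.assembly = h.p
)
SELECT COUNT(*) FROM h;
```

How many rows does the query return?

Base: (Bolt, total=1).
Iteration 1: components of {Bolt} -> Bearing = 1*4 = 4, Plate = 1*2 = 2.
Iteration 2: components of {Bearing,Plate} -> Housing = 4*1 = 4, Nut = 2*3 = 6, Shaft = 2*1 = 2.
Iteration 3: components of {Housing,Nut,Shaft} -> Cap = 6*4 = 24.
Iteration 4: no further components; recursion stops.
Total rows emitted: 7.

7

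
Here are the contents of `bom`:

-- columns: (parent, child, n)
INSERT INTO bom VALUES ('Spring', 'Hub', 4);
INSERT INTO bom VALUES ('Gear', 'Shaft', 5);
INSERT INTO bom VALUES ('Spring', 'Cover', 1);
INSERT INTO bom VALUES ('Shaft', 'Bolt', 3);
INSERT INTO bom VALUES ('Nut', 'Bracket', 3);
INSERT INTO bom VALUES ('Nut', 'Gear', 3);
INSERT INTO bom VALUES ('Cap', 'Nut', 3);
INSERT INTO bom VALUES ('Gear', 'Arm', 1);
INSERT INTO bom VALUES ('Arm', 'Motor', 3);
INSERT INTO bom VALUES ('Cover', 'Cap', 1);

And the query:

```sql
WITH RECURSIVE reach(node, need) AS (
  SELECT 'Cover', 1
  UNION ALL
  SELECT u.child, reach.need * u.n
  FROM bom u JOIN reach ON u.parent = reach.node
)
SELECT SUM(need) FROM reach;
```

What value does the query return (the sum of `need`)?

Base: (Cover, need=1).
Iteration 1: components of {Cover} -> Cap = 1*1 = 1.
Iteration 2: components of {Cap} -> Nut = 1*3 = 3.
Iteration 3: components of {Nut} -> Bracket = 3*3 = 9, Gear = 3*3 = 9.
Iteration 4: components of {Bracket,Gear} -> Arm = 9*1 = 9, Shaft = 9*5 = 45.
Iteration 5: components of {Arm,Shaft} -> Bolt = 45*3 = 135, Motor = 9*3 = 27.
Iteration 6: no further components; recursion stops.
SUM(need) = 1 + 1 + 3 + 9 + 9 + 9 + 45 + 27 + 135 = 239.

239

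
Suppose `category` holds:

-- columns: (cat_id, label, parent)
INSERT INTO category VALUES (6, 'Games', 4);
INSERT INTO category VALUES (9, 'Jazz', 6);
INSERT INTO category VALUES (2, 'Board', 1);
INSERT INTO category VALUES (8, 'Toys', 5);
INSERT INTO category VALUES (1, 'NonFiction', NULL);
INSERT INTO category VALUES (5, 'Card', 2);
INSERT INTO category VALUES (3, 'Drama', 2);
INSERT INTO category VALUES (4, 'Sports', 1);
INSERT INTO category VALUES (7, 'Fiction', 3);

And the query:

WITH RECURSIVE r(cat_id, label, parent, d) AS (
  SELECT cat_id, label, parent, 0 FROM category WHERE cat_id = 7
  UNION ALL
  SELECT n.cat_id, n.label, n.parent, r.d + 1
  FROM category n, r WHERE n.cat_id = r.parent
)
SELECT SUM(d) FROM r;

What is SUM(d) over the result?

6

Base: cat_id=7 (Fiction), parent=3, d 0.
Iteration 1: join on cat_id=3 -> Drama (id 3, parent=2, d 1).
Iteration 2: join on cat_id=2 -> Board (id 2, parent=1, d 2).
Iteration 3: join on cat_id=1 -> NonFiction (id 1, parent=NULL, d 3).
Iteration 4: parent is NULL; no match; recursion stops.
SUM(d) = 0 + 1 + 2 + 3 = 6.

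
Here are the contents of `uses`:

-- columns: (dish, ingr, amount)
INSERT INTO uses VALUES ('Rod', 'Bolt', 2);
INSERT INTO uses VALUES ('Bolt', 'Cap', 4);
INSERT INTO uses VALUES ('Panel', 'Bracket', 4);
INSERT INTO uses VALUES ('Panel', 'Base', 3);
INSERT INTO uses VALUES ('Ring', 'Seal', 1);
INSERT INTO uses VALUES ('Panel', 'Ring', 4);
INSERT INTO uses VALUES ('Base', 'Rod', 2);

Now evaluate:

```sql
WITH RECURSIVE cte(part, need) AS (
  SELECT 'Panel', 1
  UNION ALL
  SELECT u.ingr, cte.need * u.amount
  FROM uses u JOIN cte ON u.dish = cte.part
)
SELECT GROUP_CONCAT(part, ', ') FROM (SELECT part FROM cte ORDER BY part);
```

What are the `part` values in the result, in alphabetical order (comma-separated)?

Base: (Panel, need=1).
Iteration 1: components of {Panel} -> Base = 1*3 = 3, Bracket = 1*4 = 4, Ring = 1*4 = 4.
Iteration 2: components of {Base,Bracket,Ring} -> Rod = 3*2 = 6, Seal = 4*1 = 4.
Iteration 3: components of {Rod,Seal} -> Bolt = 6*2 = 12.
Iteration 4: components of {Bolt} -> Cap = 12*4 = 48.
Iteration 5: no further components; recursion stops.

Base, Bolt, Bracket, Cap, Panel, Ring, Rod, Seal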